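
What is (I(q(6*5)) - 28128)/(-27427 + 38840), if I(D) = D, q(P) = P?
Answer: -28098/11413 ≈ -2.4619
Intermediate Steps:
(I(q(6*5)) - 28128)/(-27427 + 38840) = (6*5 - 28128)/(-27427 + 38840) = (30 - 28128)/11413 = -28098*1/11413 = -28098/11413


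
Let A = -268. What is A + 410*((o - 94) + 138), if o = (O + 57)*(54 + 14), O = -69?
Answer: -316788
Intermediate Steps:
o = -816 (o = (-69 + 57)*(54 + 14) = -12*68 = -816)
A + 410*((o - 94) + 138) = -268 + 410*((-816 - 94) + 138) = -268 + 410*(-910 + 138) = -268 + 410*(-772) = -268 - 316520 = -316788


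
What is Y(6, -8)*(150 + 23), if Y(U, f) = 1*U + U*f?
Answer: -7266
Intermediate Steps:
Y(U, f) = U + U*f
Y(6, -8)*(150 + 23) = (6*(1 - 8))*(150 + 23) = (6*(-7))*173 = -42*173 = -7266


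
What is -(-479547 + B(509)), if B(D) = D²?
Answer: 220466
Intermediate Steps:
-(-479547 + B(509)) = -(-479547 + 509²) = -(-479547 + 259081) = -1*(-220466) = 220466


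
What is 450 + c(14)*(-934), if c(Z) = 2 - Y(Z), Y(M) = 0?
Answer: -1418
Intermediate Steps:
c(Z) = 2 (c(Z) = 2 - 1*0 = 2 + 0 = 2)
450 + c(14)*(-934) = 450 + 2*(-934) = 450 - 1868 = -1418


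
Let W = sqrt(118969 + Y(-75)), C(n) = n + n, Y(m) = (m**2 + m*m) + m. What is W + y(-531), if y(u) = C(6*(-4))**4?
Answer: 5308416 + 28*sqrt(166) ≈ 5.3088e+6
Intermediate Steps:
Y(m) = m + 2*m**2 (Y(m) = (m**2 + m**2) + m = 2*m**2 + m = m + 2*m**2)
C(n) = 2*n
y(u) = 5308416 (y(u) = (2*(6*(-4)))**4 = (2*(-24))**4 = (-48)**4 = 5308416)
W = 28*sqrt(166) (W = sqrt(118969 - 75*(1 + 2*(-75))) = sqrt(118969 - 75*(1 - 150)) = sqrt(118969 - 75*(-149)) = sqrt(118969 + 11175) = sqrt(130144) = 28*sqrt(166) ≈ 360.75)
W + y(-531) = 28*sqrt(166) + 5308416 = 5308416 + 28*sqrt(166)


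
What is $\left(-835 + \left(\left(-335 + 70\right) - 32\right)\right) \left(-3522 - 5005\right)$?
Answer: $9652564$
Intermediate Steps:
$\left(-835 + \left(\left(-335 + 70\right) - 32\right)\right) \left(-3522 - 5005\right) = \left(-835 - 297\right) \left(-8527\right) = \left(-1132\right) \left(-8527\right) = 9652564$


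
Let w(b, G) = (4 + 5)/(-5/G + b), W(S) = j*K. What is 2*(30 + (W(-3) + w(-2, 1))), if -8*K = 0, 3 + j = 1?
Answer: 402/7 ≈ 57.429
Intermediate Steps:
j = -2 (j = -3 + 1 = -2)
K = 0 (K = -1/8*0 = 0)
W(S) = 0 (W(S) = -2*0 = 0)
w(b, G) = 9/(b - 5/G)
2*(30 + (W(-3) + w(-2, 1))) = 2*(30 + (0 + 9*1/(-5 + 1*(-2)))) = 2*(30 + (0 + 9*1/(-5 - 2))) = 2*(30 + (0 + 9*1/(-7))) = 2*(30 + (0 + 9*1*(-1/7))) = 2*(30 + (0 - 9/7)) = 2*(30 - 9/7) = 2*(201/7) = 402/7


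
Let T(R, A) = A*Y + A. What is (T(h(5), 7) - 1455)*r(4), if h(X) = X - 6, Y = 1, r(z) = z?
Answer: -5764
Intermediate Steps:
h(X) = -6 + X
T(R, A) = 2*A (T(R, A) = A*1 + A = A + A = 2*A)
(T(h(5), 7) - 1455)*r(4) = (2*7 - 1455)*4 = (14 - 1455)*4 = -1441*4 = -5764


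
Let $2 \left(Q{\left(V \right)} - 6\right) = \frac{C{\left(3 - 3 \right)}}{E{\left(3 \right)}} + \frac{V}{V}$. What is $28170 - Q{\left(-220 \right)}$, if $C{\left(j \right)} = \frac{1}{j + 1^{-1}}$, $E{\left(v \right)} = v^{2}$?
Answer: $\frac{253471}{9} \approx 28163.0$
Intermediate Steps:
$C{\left(j \right)} = \frac{1}{1 + j}$ ($C{\left(j \right)} = \frac{1}{j + 1} = \frac{1}{1 + j}$)
$Q{\left(V \right)} = \frac{59}{9}$ ($Q{\left(V \right)} = 6 + \frac{\frac{1}{\left(1 + \left(3 - 3\right)\right) 3^{2}} + \frac{V}{V}}{2} = 6 + \frac{\frac{1}{\left(1 + 0\right) 9} + 1}{2} = 6 + \frac{1^{-1} \cdot \frac{1}{9} + 1}{2} = 6 + \frac{1 \cdot \frac{1}{9} + 1}{2} = 6 + \frac{\frac{1}{9} + 1}{2} = 6 + \frac{1}{2} \cdot \frac{10}{9} = 6 + \frac{5}{9} = \frac{59}{9}$)
$28170 - Q{\left(-220 \right)} = 28170 - \frac{59}{9} = \frac{253471}{9}$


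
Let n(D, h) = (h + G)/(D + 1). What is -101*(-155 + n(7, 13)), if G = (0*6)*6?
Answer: 123927/8 ≈ 15491.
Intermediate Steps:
G = 0 (G = 0*6 = 0)
n(D, h) = h/(1 + D) (n(D, h) = (h + 0)/(D + 1) = h/(1 + D))
-101*(-155 + n(7, 13)) = -101*(-155 + 13/(1 + 7)) = -101*(-155 + 13/8) = -101*(-1227/8) = 123927/8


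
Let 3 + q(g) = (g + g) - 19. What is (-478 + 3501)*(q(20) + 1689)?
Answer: 5160261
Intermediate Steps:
q(g) = -22 + 2*g (q(g) = -3 + ((g + g) - 19) = -3 + (2*g - 19) = -3 + (-19 + 2*g) = -22 + 2*g)
(-478 + 3501)*(q(20) + 1689) = (-478 + 3501)*((-22 + 2*20) + 1689) = 3023*((-22 + 40) + 1689) = 3023*(18 + 1689) = 3023*1707 = 5160261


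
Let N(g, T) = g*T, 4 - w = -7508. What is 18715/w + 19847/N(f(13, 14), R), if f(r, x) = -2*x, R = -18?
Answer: 3302563/78876 ≈ 41.870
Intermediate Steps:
w = 7512 (w = 4 - 1*(-7508) = 4 + 7508 = 7512)
N(g, T) = T*g
18715/w + 19847/N(f(13, 14), R) = 18715/7512 + 19847/((-(-36)*14)) = 18715*(1/7512) + 19847/((-18*(-28))) = 18715/7512 + 19847/504 = 3302563/78876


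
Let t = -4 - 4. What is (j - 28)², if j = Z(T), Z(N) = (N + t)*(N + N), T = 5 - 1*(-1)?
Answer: 2704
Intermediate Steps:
t = -8
T = 6 (T = 5 + 1 = 6)
Z(N) = 2*N*(-8 + N) (Z(N) = (N - 8)*(N + N) = (-8 + N)*(2*N) = 2*N*(-8 + N))
j = -24 (j = 2*6*(-8 + 6) = 2*6*(-2) = -24)
(j - 28)² = (-24 - 28)² = (-52)² = 2704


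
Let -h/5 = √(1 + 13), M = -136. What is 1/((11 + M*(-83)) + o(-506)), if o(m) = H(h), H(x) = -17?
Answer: 1/11282 ≈ 8.8637e-5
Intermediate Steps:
h = -5*√14 (h = -5*√(1 + 13) = -5*√14 ≈ -18.708)
o(m) = -17
1/((11 + M*(-83)) + o(-506)) = 1/((11 - 136*(-83)) - 17) = 1/((11 + 11288) - 17) = 1/(11299 - 17) = 1/11282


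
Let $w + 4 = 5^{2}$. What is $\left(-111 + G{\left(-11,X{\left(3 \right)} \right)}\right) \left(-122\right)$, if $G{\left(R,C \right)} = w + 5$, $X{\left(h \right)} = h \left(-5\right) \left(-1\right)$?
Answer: $10370$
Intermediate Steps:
$X{\left(h \right)} = 5 h$ ($X{\left(h \right)} = - 5 h \left(-1\right) = 5 h$)
$w = 21$ ($w = -4 + 5^{2} = -4 + 25 = 21$)
$G{\left(R,C \right)} = 26$ ($G{\left(R,C \right)} = 21 + 5 = 26$)
$\left(-111 + G{\left(-11,X{\left(3 \right)} \right)}\right) \left(-122\right) = \left(-111 + 26\right) \left(-122\right) = \left(-85\right) \left(-122\right) = 10370$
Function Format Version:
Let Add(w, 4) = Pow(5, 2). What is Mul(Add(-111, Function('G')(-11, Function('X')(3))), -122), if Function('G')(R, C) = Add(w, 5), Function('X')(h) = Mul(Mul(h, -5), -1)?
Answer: 10370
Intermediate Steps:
Function('X')(h) = Mul(5, h) (Function('X')(h) = Mul(Mul(-5, h), -1) = Mul(5, h))
w = 21 (w = Add(-4, Pow(5, 2)) = Add(-4, 25) = 21)
Function('G')(R, C) = 26 (Function('G')(R, C) = Add(21, 5) = 26)
Mul(Add(-111, Function('G')(-11, Function('X')(3))), -122) = Mul(Add(-111, 26), -122) = Mul(-85, -122) = 10370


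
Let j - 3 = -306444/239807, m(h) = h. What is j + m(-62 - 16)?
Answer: -18291969/239807 ≈ -76.278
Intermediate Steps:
j = 412977/239807 (j = 3 - 306444/239807 = 412977/239807 ≈ 1.7221)
j + m(-62 - 16) = 412977/239807 + (-62 - 16) = 412977/239807 - 78 = -18291969/239807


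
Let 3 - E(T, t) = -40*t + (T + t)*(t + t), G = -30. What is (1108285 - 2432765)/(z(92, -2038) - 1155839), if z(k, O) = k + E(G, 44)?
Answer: 82780/72201 ≈ 1.1465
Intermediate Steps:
E(T, t) = 3 + 40*t - 2*t*(T + t) (E(T, t) = 3 - (-40*t + (T + t)*(t + t)) = 3 - (-40*t + (T + t)*(2*t)) = 3 - (-40*t + 2*t*(T + t)) = 3 + (40*t - 2*t*(T + t)) = 3 + 40*t - 2*t*(T + t))
z(k, O) = 531 + k (z(k, O) = k + (3 - 2*44² + 40*44 - 2*(-30)*44) = k + (3 - 2*1936 + 1760 + 2640) = k + (3 - 3872 + 1760 + 2640) = k + 531 = 531 + k)
(1108285 - 2432765)/(z(92, -2038) - 1155839) = (1108285 - 2432765)/((531 + 92) - 1155839) = -1324480/(623 - 1155839) = -1324480/(-1155216) = -1324480*(-1/1155216) = 82780/72201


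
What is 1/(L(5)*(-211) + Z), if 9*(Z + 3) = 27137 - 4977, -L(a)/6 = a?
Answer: 9/79103 ≈ 0.00011378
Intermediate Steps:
L(a) = -6*a
Z = 22133/9 (Z = -3 + (27137 - 4977)/9 = -3 + (1/9)*22160 = -3 + 22160/9 = 22133/9 ≈ 2459.2)
1/(L(5)*(-211) + Z) = 1/(-6*5*(-211) + 22133/9) = 1/(-30*(-211) + 22133/9) = 1/(6330 + 22133/9) = 1/(79103/9) = 9/79103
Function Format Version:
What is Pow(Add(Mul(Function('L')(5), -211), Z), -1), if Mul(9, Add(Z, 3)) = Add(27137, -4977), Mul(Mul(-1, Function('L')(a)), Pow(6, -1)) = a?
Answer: Rational(9, 79103) ≈ 0.00011378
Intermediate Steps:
Function('L')(a) = Mul(-6, a)
Z = Rational(22133, 9) (Z = Add(-3, Mul(Rational(1, 9), Add(27137, -4977))) = Add(-3, Mul(Rational(1, 9), 22160)) = Add(-3, Rational(22160, 9)) = Rational(22133, 9) ≈ 2459.2)
Pow(Add(Mul(Function('L')(5), -211), Z), -1) = Pow(Add(Mul(Mul(-6, 5), -211), Rational(22133, 9)), -1) = Pow(Add(Mul(-30, -211), Rational(22133, 9)), -1) = Pow(Add(6330, Rational(22133, 9)), -1) = Pow(Rational(79103, 9), -1) = Rational(9, 79103)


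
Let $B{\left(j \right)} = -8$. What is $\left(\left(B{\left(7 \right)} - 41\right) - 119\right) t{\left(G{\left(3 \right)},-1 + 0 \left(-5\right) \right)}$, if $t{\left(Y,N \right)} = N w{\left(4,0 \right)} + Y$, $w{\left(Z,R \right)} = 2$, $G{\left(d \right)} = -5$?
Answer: $1176$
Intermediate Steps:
$t{\left(Y,N \right)} = Y + 2 N$ ($t{\left(Y,N \right)} = N 2 + Y = 2 N + Y = Y + 2 N$)
$\left(\left(B{\left(7 \right)} - 41\right) - 119\right) t{\left(G{\left(3 \right)},-1 + 0 \left(-5\right) \right)} = \left(\left(-8 - 41\right) - 119\right) \left(-5 + 2 \left(-1 + 0 \left(-5\right)\right)\right) = \left(\left(-8 - 41\right) - 119\right) \left(-5 + 2 \left(-1 + 0\right)\right) = \left(-49 - 119\right) \left(-5 + 2 \left(-1\right)\right) = - 168 \left(-5 - 2\right) = \left(-168\right) \left(-7\right) = 1176$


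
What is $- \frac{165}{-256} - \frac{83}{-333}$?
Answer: $\frac{76193}{85248} \approx 0.89378$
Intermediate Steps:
$- \frac{165}{-256} - \frac{83}{-333} = \left(-165\right) \left(- \frac{1}{256}\right) - - \frac{83}{333} = \frac{165}{256} + \frac{83}{333} = \frac{76193}{85248}$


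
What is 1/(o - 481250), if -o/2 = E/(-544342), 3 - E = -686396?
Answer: -272171/130981607351 ≈ -2.0779e-6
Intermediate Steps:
E = 686399 (E = 3 - 1*(-686396) = 3 + 686396 = 686399)
o = 686399/272171 (o = -1372798/(-544342) = -1372798*(-1)/544342 = -2*(-686399/544342) = 686399/272171 ≈ 2.5219)
1/(o - 481250) = 1/(686399/272171 - 481250) = 1/(-130981607351/272171) = -272171/130981607351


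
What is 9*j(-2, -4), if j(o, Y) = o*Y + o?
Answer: 54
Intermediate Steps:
j(o, Y) = o + Y*o (j(o, Y) = Y*o + o = o + Y*o)
9*j(-2, -4) = 9*(-2*(1 - 4)) = 9*(-2*(-3)) = 9*6 = 54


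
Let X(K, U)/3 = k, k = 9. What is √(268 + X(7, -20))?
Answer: √295 ≈ 17.176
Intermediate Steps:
X(K, U) = 27 (X(K, U) = 3*9 = 27)
√(268 + X(7, -20)) = √(268 + 27) = √295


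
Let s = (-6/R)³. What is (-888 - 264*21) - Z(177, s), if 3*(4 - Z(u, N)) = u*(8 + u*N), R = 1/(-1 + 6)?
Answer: -281966964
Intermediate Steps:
R = ⅕ (R = 1/5 = ⅕ ≈ 0.20000)
s = -27000 (s = (-6/⅕)³ = (-6*5)³ = (-30)³ = -27000)
Z(u, N) = 4 - u*(8 + N*u)/3 (Z(u, N) = 4 - u*(8 + u*N)/3 = 4 - u*(8 + N*u)/3)
(-888 - 264*21) - Z(177, s) = (-888 - 264*21) - (4 - 8/3*177 - ⅓*(-27000)*177²) = (-888 - 1*5544) - (4 - 472 - ⅓*(-27000)*31329) = (-888 - 5544) - (4 - 472 + 281961000) = -6432 - 1*281960532 = -6432 - 281960532 = -281966964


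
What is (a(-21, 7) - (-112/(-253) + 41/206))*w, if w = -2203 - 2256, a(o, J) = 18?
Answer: -4033963661/52118 ≈ -77401.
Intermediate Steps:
w = -4459
(a(-21, 7) - (-112/(-253) + 41/206))*w = (18 - (-112/(-253) + 41/206))*(-4459) = (18 - (-112*(-1/253) + 41*(1/206)))*(-4459) = (18 - (112/253 + 41/206))*(-4459) = (18 - 1*33445/52118)*(-4459) = (18 - 33445/52118)*(-4459) = (904679/52118)*(-4459) = -4033963661/52118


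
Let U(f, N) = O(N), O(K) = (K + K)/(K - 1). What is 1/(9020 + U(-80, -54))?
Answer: 55/496208 ≈ 0.00011084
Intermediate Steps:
O(K) = 2*K/(-1 + K) (O(K) = (2*K)/(-1 + K) = 2*K/(-1 + K))
U(f, N) = 2*N/(-1 + N)
1/(9020 + U(-80, -54)) = 1/(9020 + 2*(-54)/(-1 - 54)) = 1/(9020 + 2*(-54)/(-55)) = 1/(9020 + 2*(-54)*(-1/55)) = 1/(9020 + 108/55) = 1/(496208/55) = 55/496208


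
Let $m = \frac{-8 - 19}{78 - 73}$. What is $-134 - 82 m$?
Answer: $\frac{1544}{5} \approx 308.8$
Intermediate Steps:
$m = - \frac{27}{5} \approx -5.4$
$-134 - 82 m = -134 - - \frac{2214}{5} = -134 + \frac{2214}{5} = \frac{1544}{5}$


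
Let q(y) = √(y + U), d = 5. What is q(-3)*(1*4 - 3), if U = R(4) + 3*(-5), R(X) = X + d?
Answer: 3*I ≈ 3.0*I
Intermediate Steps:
R(X) = 5 + X (R(X) = X + 5 = 5 + X)
U = -6 (U = (5 + 4) + 3*(-5) = 9 - 15 = -6)
q(y) = √(-6 + y) (q(y) = √(y - 6) = √(-6 + y))
q(-3)*(1*4 - 3) = √(-6 - 3)*(1*4 - 3) = √(-9)*(4 - 3) = (3*I)*1 = 3*I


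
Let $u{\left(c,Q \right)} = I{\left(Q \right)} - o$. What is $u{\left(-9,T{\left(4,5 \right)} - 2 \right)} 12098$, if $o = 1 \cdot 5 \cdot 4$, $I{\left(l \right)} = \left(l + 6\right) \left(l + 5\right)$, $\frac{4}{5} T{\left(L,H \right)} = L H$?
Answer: $9581616$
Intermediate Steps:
$T{\left(L,H \right)} = \frac{5 H L}{4}$ ($T{\left(L,H \right)} = \frac{5 L H}{4} = \frac{5 H L}{4}$)
$I{\left(l \right)} = \left(5 + l\right) \left(6 + l\right)$ ($I{\left(l \right)} = \left(6 + l\right) \left(5 + l\right) = \left(5 + l\right) \left(6 + l\right)$)
$o = 20$ ($o = 5 \cdot 4 = 20$)
$u{\left(c,Q \right)} = 10 + Q^{2} + 11 Q$ ($u{\left(c,Q \right)} = \left(30 + Q^{2} + 11 Q\right) - 20 = 10 + Q^{2} + 11 Q$)
$u{\left(-9,T{\left(4,5 \right)} - 2 \right)} 12098 = \left(10 + \left(\frac{5}{4} \cdot 5 \cdot 4 - 2\right)^{2} + 11 \left(\frac{5}{4} \cdot 5 \cdot 4 - 2\right)\right) 12098 = \left(10 + \left(25 - 2\right)^{2} + 11 \left(25 - 2\right)\right) 12098 = \left(10 + 23^{2} + 11 \cdot 23\right) 12098 = \left(10 + 529 + 253\right) 12098 = 792 \cdot 12098 = 9581616$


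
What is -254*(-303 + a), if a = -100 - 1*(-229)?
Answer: 44196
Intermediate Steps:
a = 129 (a = -100 + 229 = 129)
-254*(-303 + a) = -254*(-303 + 129) = -254*(-174) = 44196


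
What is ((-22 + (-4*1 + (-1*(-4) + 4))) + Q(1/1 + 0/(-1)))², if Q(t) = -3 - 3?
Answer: 576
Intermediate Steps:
Q(t) = -6
((-22 + (-4*1 + (-1*(-4) + 4))) + Q(1/1 + 0/(-1)))² = ((-22 + (-4*1 + (-1*(-4) + 4))) - 6)² = ((-22 + (-4 + (4 + 4))) - 6)² = ((-22 + (-4 + 8)) - 6)² = ((-22 + 4) - 6)² = (-18 - 6)² = (-24)² = 576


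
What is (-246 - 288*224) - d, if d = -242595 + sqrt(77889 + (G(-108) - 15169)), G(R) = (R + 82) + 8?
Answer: 177837 - sqrt(62702) ≈ 1.7759e+5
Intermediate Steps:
G(R) = 90 + R (G(R) = (82 + R) + 8 = 90 + R)
d = -242595 + sqrt(62702) (d = -242595 + sqrt(77889 + ((90 - 108) - 15169)) = -242595 + sqrt(77889 + (-18 - 15169)) = -242595 + sqrt(77889 - 15187) = -242595 + sqrt(62702) ≈ -2.4234e+5)
(-246 - 288*224) - d = (-246 - 288*224) - (-242595 + sqrt(62702)) = (-246 - 64512) + (242595 - sqrt(62702)) = -64758 + (242595 - sqrt(62702)) = 177837 - sqrt(62702)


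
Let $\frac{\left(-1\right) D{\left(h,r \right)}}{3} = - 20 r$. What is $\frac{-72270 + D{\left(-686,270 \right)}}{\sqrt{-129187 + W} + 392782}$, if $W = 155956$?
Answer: $- \frac{4404657348}{30855534551} + \frac{11214 \sqrt{26769}}{30855534551} \approx -0.14269$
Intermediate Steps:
$D{\left(h,r \right)} = 60 r$ ($D{\left(h,r \right)} = - 3 \left(- 20 r\right) = 60 r$)
$\frac{-72270 + D{\left(-686,270 \right)}}{\sqrt{-129187 + W} + 392782} = \frac{-72270 + 60 \cdot 270}{\sqrt{-129187 + 155956} + 392782} = \frac{-72270 + 16200}{\sqrt{26769} + 392782} = - \frac{56070}{392782 + \sqrt{26769}}$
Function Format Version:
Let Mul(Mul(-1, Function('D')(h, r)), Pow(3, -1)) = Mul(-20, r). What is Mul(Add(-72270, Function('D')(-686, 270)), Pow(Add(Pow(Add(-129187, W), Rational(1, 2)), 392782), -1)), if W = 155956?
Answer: Add(Rational(-4404657348, 30855534551), Mul(Rational(11214, 30855534551), Pow(26769, Rational(1, 2)))) ≈ -0.14269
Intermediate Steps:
Function('D')(h, r) = Mul(60, r) (Function('D')(h, r) = Mul(-3, Mul(-20, r)) = Mul(60, r))
Mul(Add(-72270, Function('D')(-686, 270)), Pow(Add(Pow(Add(-129187, W), Rational(1, 2)), 392782), -1)) = Mul(Add(-72270, Mul(60, 270)), Pow(Add(Pow(Add(-129187, 155956), Rational(1, 2)), 392782), -1)) = Mul(Add(-72270, 16200), Pow(Add(Pow(26769, Rational(1, 2)), 392782), -1)) = Mul(-56070, Pow(Add(392782, Pow(26769, Rational(1, 2))), -1))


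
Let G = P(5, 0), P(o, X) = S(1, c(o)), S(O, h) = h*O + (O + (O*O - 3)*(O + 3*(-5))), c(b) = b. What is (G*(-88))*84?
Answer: -251328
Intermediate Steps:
S(O, h) = O + O*h + (-15 + O)*(-3 + O²) (S(O, h) = O*h + (O + (O² - 3)*(O - 15)) = O*h + (O + (-3 + O²)*(-15 + O)) = O*h + (O + (-15 + O)*(-3 + O²)) = O + O*h + (-15 + O)*(-3 + O²))
P(o, X) = 29 + o (P(o, X) = 45 + 1³ - 15*1² - 2*1 + 1*o = 45 + 1 - 15*1 - 2 + o = 45 + 1 - 15 - 2 + o = 29 + o)
G = 34 (G = 29 + 5 = 34)
(G*(-88))*84 = (34*(-88))*84 = -2992*84 = -251328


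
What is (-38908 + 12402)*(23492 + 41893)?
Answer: -1733094810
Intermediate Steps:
(-38908 + 12402)*(23492 + 41893) = -26506*65385 = -1733094810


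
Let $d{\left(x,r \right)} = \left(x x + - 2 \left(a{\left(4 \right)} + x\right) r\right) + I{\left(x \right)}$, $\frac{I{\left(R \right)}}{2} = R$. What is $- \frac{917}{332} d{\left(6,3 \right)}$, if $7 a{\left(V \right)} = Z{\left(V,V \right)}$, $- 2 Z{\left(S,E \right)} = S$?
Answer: $- \frac{3144}{83} \approx -37.88$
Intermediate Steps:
$Z{\left(S,E \right)} = - \frac{S}{2}$
$a{\left(V \right)} = - \frac{V}{14}$ ($a{\left(V \right)} = \frac{\left(- \frac{1}{2}\right) V}{7} = - \frac{V}{14}$)
$I{\left(R \right)} = 2 R$
$d{\left(x,r \right)} = x^{2} + 2 x + r \left(\frac{4}{7} - 2 x\right)$ ($d{\left(x,r \right)} = \left(x x + - 2 \left(\left(- \frac{1}{14}\right) 4 + x\right) r\right) + 2 x = \left(x^{2} + - 2 \left(- \frac{2}{7} + x\right) r\right) + 2 x = \left(x^{2} + \left(\frac{4}{7} - 2 x\right) r\right) + 2 x = \left(x^{2} + r \left(\frac{4}{7} - 2 x\right)\right) + 2 x = x^{2} + 2 x + r \left(\frac{4}{7} - 2 x\right)$)
$- \frac{917}{332} d{\left(6,3 \right)} = - \frac{917}{332} \left(6^{2} + 2 \cdot 6 + \frac{4}{7} \cdot 3 - 6 \cdot 6\right) = \left(-917\right) \frac{1}{332} \left(36 + 12 + \frac{12}{7} - 36\right) = \left(- \frac{917}{332}\right) \frac{96}{7} = - \frac{3144}{83}$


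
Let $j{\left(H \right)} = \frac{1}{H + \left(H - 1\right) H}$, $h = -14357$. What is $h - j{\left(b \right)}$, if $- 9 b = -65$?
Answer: $- \frac{60658406}{4225} \approx -14357.0$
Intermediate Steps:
$b = \frac{65}{9}$ ($b = \left(- \frac{1}{9}\right) \left(-65\right) = \frac{65}{9} \approx 7.2222$)
$j{\left(H \right)} = \frac{1}{H + H \left(-1 + H\right)}$ ($j{\left(H \right)} = \frac{1}{H + \left(-1 + H\right) H} = \frac{1}{H + H \left(-1 + H\right)}$)
$h - j{\left(b \right)} = -14357 - \frac{1}{\frac{4225}{81}} = -14357 - \frac{81}{4225} = - \frac{60658406}{4225}$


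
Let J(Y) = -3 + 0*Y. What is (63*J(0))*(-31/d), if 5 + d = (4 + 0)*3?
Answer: 837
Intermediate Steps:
J(Y) = -3 (J(Y) = -3 + 0 = -3)
d = 7 (d = -5 + (4 + 0)*3 = -5 + 4*3 = -5 + 12 = 7)
(63*J(0))*(-31/d) = (63*(-3))*(-31/7) = -(-5859)/7 = -189*(-31/7) = 837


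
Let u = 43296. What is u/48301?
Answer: 3936/4391 ≈ 0.89638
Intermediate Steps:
u/48301 = 43296/48301 = 43296*(1/48301) = 3936/4391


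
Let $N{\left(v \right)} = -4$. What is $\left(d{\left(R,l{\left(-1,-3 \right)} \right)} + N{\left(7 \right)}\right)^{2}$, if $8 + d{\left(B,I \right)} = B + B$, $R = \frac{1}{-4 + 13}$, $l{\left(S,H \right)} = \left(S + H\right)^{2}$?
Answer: $\frac{11236}{81} \approx 138.72$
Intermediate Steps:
$l{\left(S,H \right)} = \left(H + S\right)^{2}$
$R = \frac{1}{9} \approx 0.11111$
$d{\left(B,I \right)} = -8 + 2 B$ ($d{\left(B,I \right)} = -8 + \left(B + B\right) = -8 + 2 B$)
$\left(d{\left(R,l{\left(-1,-3 \right)} \right)} + N{\left(7 \right)}\right)^{2} = \left(\left(-8 + 2 \cdot \frac{1}{9}\right) - 4\right)^{2} = \left(\left(-8 + \frac{2}{9}\right) - 4\right)^{2} = \left(- \frac{70}{9} - 4\right)^{2} = \left(- \frac{106}{9}\right)^{2} = \frac{11236}{81}$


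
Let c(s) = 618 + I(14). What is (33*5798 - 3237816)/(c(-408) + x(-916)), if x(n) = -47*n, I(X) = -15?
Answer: -3046482/43655 ≈ -69.785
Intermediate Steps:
c(s) = 603 (c(s) = 618 - 15 = 603)
(33*5798 - 3237816)/(c(-408) + x(-916)) = (33*5798 - 3237816)/(603 - 47*(-916)) = (191334 - 3237816)/(603 + 43052) = -3046482/43655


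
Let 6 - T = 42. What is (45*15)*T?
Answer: -24300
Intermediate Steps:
T = -36 (T = 6 - 1*42 = 6 - 42 = -36)
(45*15)*T = (45*15)*(-36) = 675*(-36) = -24300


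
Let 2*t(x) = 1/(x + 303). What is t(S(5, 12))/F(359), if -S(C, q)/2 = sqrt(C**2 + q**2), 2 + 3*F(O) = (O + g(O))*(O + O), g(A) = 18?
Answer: 1/49986312 ≈ 2.0005e-8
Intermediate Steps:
F(O) = -2/3 + 2*O*(18 + O)/3 (F(O) = -2/3 + ((O + 18)*(O + O))/3 = -2/3 + ((18 + O)*(2*O))/3 = -2/3 + (2*O*(18 + O))/3 = -2/3 + 2*O*(18 + O)/3)
S(C, q) = -2*sqrt(C**2 + q**2)
t(x) = 1/(2*(303 + x)) (t(x) = 1/(2*(x + 303)) = 1/(2*(303 + x)))
t(S(5, 12))/F(359) = (1/(2*(303 - 2*sqrt(5**2 + 12**2))))/(-2/3 + 12*359 + (2/3)*359**2) = (1/(2*(303 - 2*sqrt(25 + 144))))/(-2/3 + 4308 + (2/3)*128881) = (1/(2*(303 - 2*sqrt(169))))/(-2/3 + 4308 + 257762/3) = (1/(2*(303 - 2*13)))/90228 = (1/(2*(303 - 26)))*(1/90228) = ((1/2)/277)*(1/90228) = ((1/2)*(1/277))*(1/90228) = (1/554)*(1/90228) = 1/49986312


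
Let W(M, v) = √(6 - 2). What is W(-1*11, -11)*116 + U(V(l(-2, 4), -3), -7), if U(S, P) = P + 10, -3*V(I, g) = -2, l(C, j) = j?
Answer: 235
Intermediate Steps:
W(M, v) = 2 (W(M, v) = √4 = 2)
V(I, g) = ⅔ (V(I, g) = -⅓*(-2) = ⅔)
U(S, P) = 10 + P
W(-1*11, -11)*116 + U(V(l(-2, 4), -3), -7) = 2*116 + (10 - 7) = 232 + 3 = 235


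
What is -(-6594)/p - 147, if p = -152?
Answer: -14469/76 ≈ -190.38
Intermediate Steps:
-(-6594)/p - 147 = -(-6594)/(-152) - 147 = -(-6594)*(-1)/152 - 147 = -157*21/76 - 147 = -3297/76 - 147 = -14469/76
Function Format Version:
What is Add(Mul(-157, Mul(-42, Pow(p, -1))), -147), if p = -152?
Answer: Rational(-14469, 76) ≈ -190.38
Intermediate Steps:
Add(Mul(-157, Mul(-42, Pow(p, -1))), -147) = Add(Mul(-157, Mul(-42, Pow(-152, -1))), -147) = Add(Mul(-157, Mul(-42, Rational(-1, 152))), -147) = Add(Mul(-157, Rational(21, 76)), -147) = Add(Rational(-3297, 76), -147) = Rational(-14469, 76)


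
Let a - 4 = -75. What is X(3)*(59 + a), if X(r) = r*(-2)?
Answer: 72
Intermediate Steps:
a = -71 (a = 4 - 75 = -71)
X(r) = -2*r
X(3)*(59 + a) = (-2*3)*(59 - 71) = -6*(-12) = 72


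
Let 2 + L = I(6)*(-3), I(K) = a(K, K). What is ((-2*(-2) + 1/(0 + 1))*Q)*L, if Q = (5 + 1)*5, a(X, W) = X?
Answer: -3000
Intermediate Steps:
Q = 30 (Q = 6*5 = 30)
I(K) = K
L = -20 (L = -2 + 6*(-3) = -2 - 18 = -20)
((-2*(-2) + 1/(0 + 1))*Q)*L = ((-2*(-2) + 1/(0 + 1))*30)*(-20) = ((4 + 1/1)*30)*(-20) = ((4 + 1)*30)*(-20) = (5*30)*(-20) = 150*(-20) = -3000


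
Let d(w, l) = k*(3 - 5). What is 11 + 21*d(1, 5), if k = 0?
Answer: 11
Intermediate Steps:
d(w, l) = 0 (d(w, l) = 0*(3 - 5) = 0*(-2) = 0)
11 + 21*d(1, 5) = 11 + 21*0 = 11 + 0 = 11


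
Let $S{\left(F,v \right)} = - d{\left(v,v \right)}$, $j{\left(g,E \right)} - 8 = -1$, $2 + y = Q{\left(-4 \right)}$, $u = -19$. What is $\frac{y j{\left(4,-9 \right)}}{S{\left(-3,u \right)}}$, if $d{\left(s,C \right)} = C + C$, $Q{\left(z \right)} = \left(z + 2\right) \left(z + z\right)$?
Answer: $\frac{49}{19} \approx 2.5789$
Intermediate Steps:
$Q{\left(z \right)} = 2 z \left(2 + z\right)$ ($Q{\left(z \right)} = \left(2 + z\right) 2 z = 2 z \left(2 + z\right)$)
$y = 14$ ($y = -2 + 2 \left(-4\right) \left(2 - 4\right) = -2 + 2 \left(-4\right) \left(-2\right) = -2 + 16 = 14$)
$d{\left(s,C \right)} = 2 C$
$j{\left(g,E \right)} = 7$ ($j{\left(g,E \right)} = 8 - 1 = 7$)
$S{\left(F,v \right)} = - 2 v$
$\frac{y j{\left(4,-9 \right)}}{S{\left(-3,u \right)}} = \frac{14 \cdot 7}{\left(-2\right) \left(-19\right)} = \frac{98}{38} = 98 \cdot \frac{1}{38} = \frac{49}{19}$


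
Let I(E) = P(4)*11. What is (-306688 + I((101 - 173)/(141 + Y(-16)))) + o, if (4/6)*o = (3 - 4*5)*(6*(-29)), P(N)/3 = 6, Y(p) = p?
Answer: -302053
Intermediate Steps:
P(N) = 18 (P(N) = 3*6 = 18)
o = 4437 (o = 3*((3 - 4*5)*(6*(-29)))/2 = 3*((3 - 20)*(-174))/2 = 3*(-17*(-174))/2 = (3/2)*2958 = 4437)
I(E) = 198 (I(E) = 18*11 = 198)
(-306688 + I((101 - 173)/(141 + Y(-16)))) + o = (-306688 + 198) + 4437 = -306490 + 4437 = -302053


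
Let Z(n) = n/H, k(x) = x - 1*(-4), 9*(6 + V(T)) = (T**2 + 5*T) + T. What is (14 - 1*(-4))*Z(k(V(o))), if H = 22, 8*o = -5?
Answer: -1367/704 ≈ -1.9418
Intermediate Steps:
o = -5/8 (o = (1/8)*(-5) = -5/8 ≈ -0.62500)
V(T) = -6 + T**2/9 + 2*T/3 (V(T) = -6 + ((T**2 + 5*T) + T)/9 = -6 + (T**2 + 6*T)/9 = -6 + (T**2/9 + 2*T/3) = -6 + T**2/9 + 2*T/3)
k(x) = 4 + x (k(x) = x + 4 = 4 + x)
Z(n) = n/22
(14 - 1*(-4))*Z(k(V(o))) = (14 - 1*(-4))*((4 + (-6 + (-5/8)**2/9 + (2/3)*(-5/8)))/22) = (14 + 4)*((4 + (-6 + (1/9)*(25/64) - 5/12))/22) = 18*((4 + (-6 + 25/576 - 5/12))/22) = 18*((4 - 3671/576)/22) = 18*((1/22)*(-1367/576)) = 18*(-1367/12672) = -1367/704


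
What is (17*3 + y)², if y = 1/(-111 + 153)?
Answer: 4592449/1764 ≈ 2603.4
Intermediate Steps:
y = 1/42 ≈ 0.023810
(17*3 + y)² = (17*3 + 1/42)² = (51 + 1/42)² = (2143/42)² = 4592449/1764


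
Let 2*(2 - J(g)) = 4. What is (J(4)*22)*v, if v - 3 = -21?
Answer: 0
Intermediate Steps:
v = -18 (v = 3 - 21 = -18)
J(g) = 0 (J(g) = 2 - ½*4 = 2 - 2 = 0)
(J(4)*22)*v = (0*22)*(-18) = 0*(-18) = 0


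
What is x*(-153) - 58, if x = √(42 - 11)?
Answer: -58 - 153*√31 ≈ -909.87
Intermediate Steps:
x = √31 ≈ 5.5678
x*(-153) - 58 = √31*(-153) - 58 = -153*√31 - 58 = -58 - 153*√31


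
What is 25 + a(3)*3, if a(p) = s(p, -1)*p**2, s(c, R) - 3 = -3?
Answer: 25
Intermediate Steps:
s(c, R) = 0 (s(c, R) = 3 - 3 = 0)
a(p) = 0 (a(p) = 0*p**2 = 0)
25 + a(3)*3 = 25 + 0*3 = 25 + 0 = 25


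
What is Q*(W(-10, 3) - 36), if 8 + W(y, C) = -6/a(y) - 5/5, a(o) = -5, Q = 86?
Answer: -18834/5 ≈ -3766.8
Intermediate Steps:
W(y, C) = -39/5 (W(y, C) = -8 + (-6/(-5) - 5/5) = -8 + (-6*(-1/5) - 5*1/5) = -8 + (6/5 - 1) = -8 + 1/5 = -39/5)
Q*(W(-10, 3) - 36) = 86*(-39/5 - 36) = 86*(-219/5) = -18834/5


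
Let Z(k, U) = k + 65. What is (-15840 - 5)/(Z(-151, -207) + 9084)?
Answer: -15845/8998 ≈ -1.7609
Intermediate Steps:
Z(k, U) = 65 + k
(-15840 - 5)/(Z(-151, -207) + 9084) = (-15840 - 5)/((65 - 151) + 9084) = -15845/(-86 + 9084) = -15845/8998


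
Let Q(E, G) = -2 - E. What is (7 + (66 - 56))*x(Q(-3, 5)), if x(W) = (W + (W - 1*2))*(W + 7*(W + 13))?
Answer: 0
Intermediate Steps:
x(W) = (-2 + 2*W)*(91 + 8*W) (x(W) = (W + (W - 2))*(W + 7*(13 + W)) = (W + (-2 + W))*(W + (91 + 7*W)) = (-2 + 2*W)*(91 + 8*W))
(7 + (66 - 56))*x(Q(-3, 5)) = (7 + (66 - 56))*(-182 + 16*(-2 - 1*(-3))² + 166*(-2 - 1*(-3))) = (7 + 10)*(-182 + 16*(-2 + 3)² + 166*(-2 + 3)) = 17*(-182 + 16*1² + 166*1) = 17*(-182 + 16*1 + 166) = 17*(-182 + 16 + 166) = 17*0 = 0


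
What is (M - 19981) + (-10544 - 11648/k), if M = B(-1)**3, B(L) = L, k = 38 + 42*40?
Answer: -26227658/859 ≈ -30533.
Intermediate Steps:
k = 1718 (k = 38 + 1680 = 1718)
M = -1 (M = (-1)**3 = -1)
(M - 19981) + (-10544 - 11648/k) = (-1 - 19981) + (-10544 - 11648/1718) = -19982 + (-10544 - 11648/1718) = -19982 + (-10544 - 1*5824/859) = -19982 + (-10544 - 5824/859) = -19982 - 9063120/859 = -26227658/859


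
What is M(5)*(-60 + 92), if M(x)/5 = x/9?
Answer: 800/9 ≈ 88.889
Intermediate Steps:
M(x) = 5*x/9 (M(x) = 5*(x/9) = 5*x/9)
M(5)*(-60 + 92) = ((5/9)*5)*(-60 + 92) = (25/9)*32 = 800/9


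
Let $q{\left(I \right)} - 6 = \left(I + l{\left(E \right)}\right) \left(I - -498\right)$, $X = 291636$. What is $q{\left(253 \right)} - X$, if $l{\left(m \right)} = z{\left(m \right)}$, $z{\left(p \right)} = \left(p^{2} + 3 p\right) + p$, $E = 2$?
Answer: $-92615$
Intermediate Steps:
$z{\left(p \right)} = p^{2} + 4 p$
$l{\left(m \right)} = m \left(4 + m\right)$
$q{\left(I \right)} = 6 + \left(12 + I\right) \left(498 + I\right)$ ($q{\left(I \right)} = 6 + \left(I + 2 \left(4 + 2\right)\right) \left(I - -498\right) = 6 + \left(I + 2 \cdot 6\right) \left(I + 498\right) = 6 + \left(I + 12\right) \left(498 + I\right) = 6 + \left(12 + I\right) \left(498 + I\right)$)
$q{\left(253 \right)} - X = \left(5982 + 253^{2} + 510 \cdot 253\right) - 291636 = \left(5982 + 64009 + 129030\right) - 291636 = 199021 - 291636 = -92615$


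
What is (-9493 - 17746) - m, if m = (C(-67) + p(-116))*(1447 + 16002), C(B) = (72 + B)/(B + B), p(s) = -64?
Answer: 146079843/134 ≈ 1.0901e+6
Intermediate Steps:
C(B) = (72 + B)/(2*B) (C(B) = (72 + B)/((2*B)) = (72 + B)*(1/(2*B)) = (72 + B)/(2*B))
m = -149729869/134 (m = ((½)*(72 - 67)/(-67) - 64)*(1447 + 16002) = ((½)*(-1/67)*5 - 64)*17449 = (-5/134 - 64)*17449 = -8581/134*17449 = -149729869/134 ≈ -1.1174e+6)
(-9493 - 17746) - m = (-9493 - 17746) - 1*(-149729869/134) = -27239 + 149729869/134 = 146079843/134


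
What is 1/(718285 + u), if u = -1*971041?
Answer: -1/252756 ≈ -3.9564e-6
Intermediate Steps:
u = -971041
1/(718285 + u) = 1/(718285 - 971041) = 1/(-252756) = -1/252756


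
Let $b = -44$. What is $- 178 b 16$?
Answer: $125312$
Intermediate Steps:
$- 178 b 16 = \left(-178\right) \left(-44\right) 16 = 7832 \cdot 16 = 125312$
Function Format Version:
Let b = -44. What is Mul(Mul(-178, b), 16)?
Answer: 125312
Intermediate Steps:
Mul(Mul(-178, b), 16) = Mul(Mul(-178, -44), 16) = Mul(7832, 16) = 125312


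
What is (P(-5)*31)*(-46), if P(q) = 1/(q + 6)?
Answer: -1426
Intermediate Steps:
P(q) = 1/(6 + q)
(P(-5)*31)*(-46) = (31/(6 - 5))*(-46) = (31/1)*(-46) = (1*31)*(-46) = 31*(-46) = -1426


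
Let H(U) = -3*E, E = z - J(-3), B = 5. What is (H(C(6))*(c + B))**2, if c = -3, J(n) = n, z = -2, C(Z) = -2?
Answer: 36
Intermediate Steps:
E = 1 (E = -2 - 1*(-3) = -2 + 3 = 1)
H(U) = -3 (H(U) = -3*1 = -3)
(H(C(6))*(c + B))**2 = (-3*(-3 + 5))**2 = (-3*2)**2 = (-6)**2 = 36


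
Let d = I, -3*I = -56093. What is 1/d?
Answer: 3/56093 ≈ 5.3483e-5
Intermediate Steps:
I = 56093/3 (I = -⅓*(-56093) = 56093/3 ≈ 18698.)
d = 56093/3 ≈ 18698.
1/d = 1/(56093/3) = 3/56093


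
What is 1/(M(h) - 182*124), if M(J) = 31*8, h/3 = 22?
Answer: -1/22320 ≈ -4.4803e-5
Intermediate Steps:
h = 66 (h = 3*22 = 66)
M(J) = 248
1/(M(h) - 182*124) = 1/(248 - 182*124) = 1/(248 - 22568) = 1/(-22320) = -1/22320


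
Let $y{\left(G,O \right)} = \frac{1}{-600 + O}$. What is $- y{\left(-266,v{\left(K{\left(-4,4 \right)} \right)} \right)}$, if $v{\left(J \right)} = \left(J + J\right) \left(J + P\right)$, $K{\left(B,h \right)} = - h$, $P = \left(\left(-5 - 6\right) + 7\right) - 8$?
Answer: $\frac{1}{472} \approx 0.0021186$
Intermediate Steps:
$P = -12$ ($P = \left(\left(-5 - 6\right) + 7\right) - 8 = \left(-11 + 7\right) - 8 = -4 - 8 = -12$)
$v{\left(J \right)} = 2 J \left(-12 + J\right)$ ($v{\left(J \right)} = \left(J + J\right) \left(J - 12\right) = 2 J \left(-12 + J\right)$)
$- y{\left(-266,v{\left(K{\left(-4,4 \right)} \right)} \right)} = - \frac{1}{-600 + 2 \left(\left(-1\right) 4\right) \left(-12 - 4\right)} = - \frac{1}{-600 + 2 \left(-4\right) \left(-12 - 4\right)} = - \frac{1}{-600 + 2 \left(-4\right) \left(-16\right)} = - \frac{1}{-600 + 128} = - \frac{1}{-472} = \left(-1\right) \left(- \frac{1}{472}\right) = \frac{1}{472}$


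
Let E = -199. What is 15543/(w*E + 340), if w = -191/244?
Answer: 421388/13441 ≈ 31.351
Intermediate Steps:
w = -191/244 (w = -191*1/244 = -191/244 ≈ -0.78279)
15543/(w*E + 340) = 15543/(-191/244*(-199) + 340) = 15543/(38009/244 + 340) = 15543/(120969/244) = 15543*(244/120969) = 421388/13441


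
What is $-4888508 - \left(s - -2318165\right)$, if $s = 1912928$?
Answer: $-9119601$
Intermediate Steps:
$-4888508 - \left(s - -2318165\right) = -4888508 - \left(1912928 - -2318165\right) = -4888508 - \left(1912928 + 2318165\right) = -4888508 - 4231093 = -9119601$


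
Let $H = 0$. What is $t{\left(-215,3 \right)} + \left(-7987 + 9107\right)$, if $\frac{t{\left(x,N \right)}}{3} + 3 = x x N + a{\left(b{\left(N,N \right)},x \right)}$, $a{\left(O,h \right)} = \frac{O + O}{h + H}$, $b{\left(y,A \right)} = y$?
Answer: $\frac{89684222}{215} \approx 4.1714 \cdot 10^{5}$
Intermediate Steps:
$a{\left(O,h \right)} = \frac{2 O}{h}$ ($a{\left(O,h \right)} = \frac{O + O}{h + 0} = \frac{2 O}{h}$)
$t{\left(x,N \right)} = -9 + 3 N x^{2} + \frac{6 N}{x}$ ($t{\left(x,N \right)} = -9 + 3 \left(x x N + \frac{2 N}{x}\right) = -9 + 3 \left(x^{2} N + \frac{2 N}{x}\right) = -9 + 3 \left(N x^{2} + \frac{2 N}{x}\right) = -9 + \left(3 N x^{2} + \frac{6 N}{x}\right) = -9 + 3 N x^{2} + \frac{6 N}{x}$)
$t{\left(-215,3 \right)} + \left(-7987 + 9107\right) = \left(-9 + 3 \cdot 3 \left(-215\right)^{2} + 6 \cdot 3 \frac{1}{-215}\right) + \left(-7987 + 9107\right) = \left(-9 + 3 \cdot 3 \cdot 46225 + 6 \cdot 3 \left(- \frac{1}{215}\right)\right) + 1120 = \left(-9 + 416025 - \frac{18}{215}\right) + 1120 = \frac{89443422}{215} + 1120 = \frac{89684222}{215}$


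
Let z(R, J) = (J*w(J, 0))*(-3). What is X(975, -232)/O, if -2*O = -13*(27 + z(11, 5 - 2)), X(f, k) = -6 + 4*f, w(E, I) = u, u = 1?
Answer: 1298/39 ≈ 33.282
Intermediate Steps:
w(E, I) = 1
z(R, J) = -3*J (z(R, J) = (J*1)*(-3) = J*(-3) = -3*J)
O = 117 (O = -(-13)*(27 - 3*(5 - 2))/2 = -(-13)*(27 - 3*3)/2 = -(-13)*(27 - 9)/2 = -(-13)*18/2 = -½*(-234) = 117)
X(975, -232)/O = (-6 + 4*975)/117 = (-6 + 3900)*(1/117) = 3894*(1/117) = 1298/39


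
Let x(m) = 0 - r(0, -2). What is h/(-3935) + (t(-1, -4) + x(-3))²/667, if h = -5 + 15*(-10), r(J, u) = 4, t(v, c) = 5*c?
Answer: 473989/524929 ≈ 0.90296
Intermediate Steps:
x(m) = -4 (x(m) = 0 - 1*4 = 0 - 4 = -4)
h = -155 (h = -5 - 150 = -155)
h/(-3935) + (t(-1, -4) + x(-3))²/667 = -155/(-3935) + (5*(-4) - 4)²/667 = -155*(-1/3935) + (-20 - 4)²*(1/667) = 31/787 + (-24)²*(1/667) = 31/787 + 576*(1/667) = 31/787 + 576/667 = 473989/524929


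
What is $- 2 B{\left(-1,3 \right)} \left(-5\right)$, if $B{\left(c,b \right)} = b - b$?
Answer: $0$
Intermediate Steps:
$B{\left(c,b \right)} = 0$
$- 2 B{\left(-1,3 \right)} \left(-5\right) = \left(-2\right) 0 \left(-5\right) = 0 \left(-5\right) = 0$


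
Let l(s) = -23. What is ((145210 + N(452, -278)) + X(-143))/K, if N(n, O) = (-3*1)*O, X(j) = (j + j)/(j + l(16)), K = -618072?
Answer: -1731685/7328568 ≈ -0.23629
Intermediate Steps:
X(j) = 2*j/(-23 + j) (X(j) = (j + j)/(j - 23) = (2*j)/(-23 + j) = 2*j/(-23 + j))
N(n, O) = -3*O
((145210 + N(452, -278)) + X(-143))/K = ((145210 - 3*(-278)) + 2*(-143)/(-23 - 143))/(-618072) = ((145210 + 834) + 2*(-143)/(-166))*(-1/618072) = (146044 + 2*(-143)*(-1/166))*(-1/618072) = (146044 + 143/83)*(-1/618072) = (12121795/83)*(-1/618072) = -1731685/7328568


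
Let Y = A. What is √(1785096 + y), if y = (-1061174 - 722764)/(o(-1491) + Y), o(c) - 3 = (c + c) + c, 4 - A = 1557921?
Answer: √4357516979220430830/1562387 ≈ 1336.1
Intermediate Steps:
A = -1557917 (A = 4 - 1*1557921 = 4 - 1557921 = -1557917)
Y = -1557917
o(c) = 3 + 3*c (o(c) = 3 + ((c + c) + c) = 3 + (2*c + c) = 3 + 3*c)
y = 1783938/1562387 (y = (-1061174 - 722764)/((3 + 3*(-1491)) - 1557917) = -1783938/((3 - 4473) - 1557917) = -1783938/(-4470 - 1557917) = -1783938/(-1562387) = -1783938*(-1/1562387) = 1783938/1562387 ≈ 1.1418)
√(1785096 + y) = √(1785096 + 1783938/1562387) = √(2789012568090/1562387) = √4357516979220430830/1562387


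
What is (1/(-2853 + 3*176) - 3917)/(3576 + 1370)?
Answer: -4553513/5749725 ≈ -0.79195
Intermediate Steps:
(1/(-2853 + 3*176) - 3917)/(3576 + 1370) = (1/(-2853 + 528) - 3917)/4946 = (1/(-2325) - 3917)*(1/4946) = (-1/2325 - 3917)*(1/4946) = -9107026/2325*1/4946 = -4553513/5749725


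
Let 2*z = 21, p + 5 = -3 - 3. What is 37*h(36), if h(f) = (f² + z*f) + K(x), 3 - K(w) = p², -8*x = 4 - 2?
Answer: 57572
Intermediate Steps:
p = -11 (p = -5 + (-3 - 3) = -5 - 6 = -11)
x = -¼ (x = -(4 - 2)/8 = -⅛*2 = -¼ ≈ -0.25000)
z = 21/2 (z = (½)*21 = 21/2 ≈ 10.500)
K(w) = -118 (K(w) = 3 - 1*(-11)² = 3 - 1*121 = 3 - 121 = -118)
h(f) = -118 + f² + 21*f/2 (h(f) = (f² + 21*f/2) - 118 = -118 + f² + 21*f/2)
37*h(36) = 37*(-118 + 36² + (21/2)*36) = 37*(-118 + 1296 + 378) = 37*1556 = 57572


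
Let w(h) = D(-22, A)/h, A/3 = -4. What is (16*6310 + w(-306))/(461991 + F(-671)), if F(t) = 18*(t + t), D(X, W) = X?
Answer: 15446891/66988755 ≈ 0.23059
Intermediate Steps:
A = -12 (A = 3*(-4) = -12)
F(t) = 36*t (F(t) = 18*(2*t) = 36*t)
w(h) = -22/h
(16*6310 + w(-306))/(461991 + F(-671)) = (16*6310 - 22/(-306))/(461991 + 36*(-671)) = (100960 - 22*(-1/306))/(461991 - 24156) = (100960 + 11/153)/437835 = (15446891/153)*(1/437835) = 15446891/66988755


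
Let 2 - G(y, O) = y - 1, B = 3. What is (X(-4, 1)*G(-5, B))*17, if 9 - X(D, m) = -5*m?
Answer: 1904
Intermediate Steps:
X(D, m) = 9 + 5*m (X(D, m) = 9 - (-5)*m = 9 + 5*m)
G(y, O) = 3 - y (G(y, O) = 2 - (y - 1) = 2 - (-1 + y) = 2 + (1 - y) = 3 - y)
(X(-4, 1)*G(-5, B))*17 = ((9 + 5*1)*(3 - 1*(-5)))*17 = ((9 + 5)*(3 + 5))*17 = (14*8)*17 = 112*17 = 1904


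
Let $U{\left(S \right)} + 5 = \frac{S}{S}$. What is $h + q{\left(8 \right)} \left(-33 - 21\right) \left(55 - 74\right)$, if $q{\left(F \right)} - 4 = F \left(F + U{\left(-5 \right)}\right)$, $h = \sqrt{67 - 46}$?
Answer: $36936 + \sqrt{21} \approx 36941.0$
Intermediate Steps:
$U{\left(S \right)} = -4$ ($U{\left(S \right)} = -5 + \frac{S}{S} = -5 + 1 = -4$)
$h = \sqrt{21} \approx 4.5826$
$q{\left(F \right)} = 4 + F \left(-4 + F\right)$ ($q{\left(F \right)} = 4 + F \left(F - 4\right) = 4 + F \left(-4 + F\right)$)
$h + q{\left(8 \right)} \left(-33 - 21\right) \left(55 - 74\right) = \sqrt{21} + \left(4 + 8^{2} - 32\right) \left(-33 - 21\right) \left(55 - 74\right) = \sqrt{21} + \left(4 + 64 - 32\right) \left(\left(-54\right) \left(-19\right)\right) = \sqrt{21} + 36 \cdot 1026 = \sqrt{21} + 36936 = 36936 + \sqrt{21}$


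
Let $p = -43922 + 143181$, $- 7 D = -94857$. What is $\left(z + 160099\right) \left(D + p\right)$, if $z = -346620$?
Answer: $-21041434010$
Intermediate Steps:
$D = 13551$ ($D = \left(- \frac{1}{7}\right) \left(-94857\right) = 13551$)
$p = 99259$
$\left(z + 160099\right) \left(D + p\right) = \left(-346620 + 160099\right) \left(13551 + 99259\right) = \left(-186521\right) 112810 = -21041434010$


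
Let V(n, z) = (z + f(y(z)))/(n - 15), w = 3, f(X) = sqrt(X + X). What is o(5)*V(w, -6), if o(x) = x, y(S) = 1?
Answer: 5/2 - 5*sqrt(2)/12 ≈ 1.9107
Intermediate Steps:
f(X) = sqrt(2)*sqrt(X) (f(X) = sqrt(2*X) = sqrt(2)*sqrt(X))
V(n, z) = (z + sqrt(2))/(-15 + n) (V(n, z) = (z + sqrt(2)*sqrt(1))/(n - 15) = (z + sqrt(2)*1)/(-15 + n) = (z + sqrt(2))/(-15 + n))
o(5)*V(w, -6) = 5*((-6 + sqrt(2))/(-15 + 3)) = 5*((-6 + sqrt(2))/(-12)) = 5*(-(-6 + sqrt(2))/12) = 5*(1/2 - sqrt(2)/12) = 5/2 - 5*sqrt(2)/12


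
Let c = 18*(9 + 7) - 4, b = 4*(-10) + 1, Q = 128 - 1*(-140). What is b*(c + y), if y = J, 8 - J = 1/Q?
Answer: -3051945/268 ≈ -11388.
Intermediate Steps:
Q = 268 (Q = 128 + 140 = 268)
J = 2143/268 (J = 8 - 1/268 = 2143/268 ≈ 7.9963)
b = -39 (b = -40 + 1 = -39)
c = 284 (c = 18*16 - 4 = 288 - 4 = 284)
y = 2143/268 ≈ 7.9963
b*(c + y) = -39*(284 + 2143/268) = -39*78255/268 = -3051945/268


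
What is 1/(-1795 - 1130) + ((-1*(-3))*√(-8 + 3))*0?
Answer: -1/2925 ≈ -0.00034188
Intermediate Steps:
1/(-1795 - 1130) + ((-1*(-3))*√(-8 + 3))*0 = 1/(-2925) + (3*√(-5))*0 = -1/2925 + (3*(I*√5))*0 = -1/2925 + (3*I*√5)*0 = -1/2925 + 0 = -1/2925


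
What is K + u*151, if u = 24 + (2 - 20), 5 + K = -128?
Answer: 773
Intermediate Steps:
K = -133 (K = -5 - 128 = -133)
u = 6 (u = 24 - 18 = 6)
K + u*151 = -133 + 6*151 = -133 + 906 = 773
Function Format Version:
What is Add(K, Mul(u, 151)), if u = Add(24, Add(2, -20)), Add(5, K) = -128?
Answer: 773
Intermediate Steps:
K = -133 (K = Add(-5, -128) = -133)
u = 6 (u = Add(24, -18) = 6)
Add(K, Mul(u, 151)) = Add(-133, Mul(6, 151)) = Add(-133, 906) = 773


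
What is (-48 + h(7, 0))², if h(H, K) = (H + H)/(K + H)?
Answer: 2116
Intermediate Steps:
h(H, K) = 2*H/(H + K) (h(H, K) = (2*H)/(H + K) = 2*H/(H + K))
(-48 + h(7, 0))² = (-48 + 2*7/(7 + 0))² = (-48 + 2*7/7)² = (-48 + 2*7*(⅐))² = (-48 + 2)² = (-46)² = 2116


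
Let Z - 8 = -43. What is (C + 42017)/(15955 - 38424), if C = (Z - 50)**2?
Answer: -49242/22469 ≈ -2.1916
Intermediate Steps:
Z = -35 (Z = 8 - 43 = -35)
C = 7225 (C = (-35 - 50)**2 = (-85)**2 = 7225)
(C + 42017)/(15955 - 38424) = (7225 + 42017)/(15955 - 38424) = 49242/(-22469) = 49242*(-1/22469) = -49242/22469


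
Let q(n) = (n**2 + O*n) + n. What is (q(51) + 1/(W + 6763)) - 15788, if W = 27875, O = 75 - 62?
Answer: -432039773/34638 ≈ -12473.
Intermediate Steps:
O = 13
q(n) = n**2 + 14*n (q(n) = (n**2 + 13*n) + n = n**2 + 14*n)
(q(51) + 1/(W + 6763)) - 15788 = (51*(14 + 51) + 1/(27875 + 6763)) - 15788 = (51*65 + 1/34638) - 15788 = (3315 + 1/34638) - 15788 = 114824971/34638 - 15788 = -432039773/34638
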